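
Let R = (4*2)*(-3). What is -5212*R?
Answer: 125088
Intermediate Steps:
R = -24 (R = 8*(-3) = -24)
-5212*R = -5212*(-24) = 125088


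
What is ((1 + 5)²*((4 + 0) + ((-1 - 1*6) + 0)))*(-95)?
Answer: 10260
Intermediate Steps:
((1 + 5)²*((4 + 0) + ((-1 - 1*6) + 0)))*(-95) = (6²*(4 + ((-1 - 6) + 0)))*(-95) = (36*(4 + (-7 + 0)))*(-95) = (36*(4 - 7))*(-95) = (36*(-3))*(-95) = -108*(-95) = 10260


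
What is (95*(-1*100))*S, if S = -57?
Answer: 541500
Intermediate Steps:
(95*(-1*100))*S = (95*(-1*100))*(-57) = (95*(-100))*(-57) = -9500*(-57) = 541500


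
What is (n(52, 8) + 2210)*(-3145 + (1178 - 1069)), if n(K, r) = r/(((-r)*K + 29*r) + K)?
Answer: -6709376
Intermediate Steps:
n(K, r) = r/(K + 29*r - K*r) (n(K, r) = r/((-K*r + 29*r) + K) = r/((29*r - K*r) + K) = r/(K + 29*r - K*r))
(n(52, 8) + 2210)*(-3145 + (1178 - 1069)) = (8/(52 + 29*8 - 1*52*8) + 2210)*(-3145 + (1178 - 1069)) = (8/(52 + 232 - 416) + 2210)*(-3145 + 109) = (8/(-132) + 2210)*(-3036) = (8*(-1/132) + 2210)*(-3036) = (-2/33 + 2210)*(-3036) = (72928/33)*(-3036) = -6709376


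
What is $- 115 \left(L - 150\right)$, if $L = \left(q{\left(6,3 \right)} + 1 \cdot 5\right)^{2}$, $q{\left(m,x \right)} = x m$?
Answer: $-43585$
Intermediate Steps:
$q{\left(m,x \right)} = m x$
$L = 529$ ($L = \left(6 \cdot 3 + 1 \cdot 5\right)^{2} = \left(18 + 5\right)^{2} = 23^{2} = 529$)
$- 115 \left(L - 150\right) = - 115 \left(529 - 150\right) = \left(-115\right) 379 = -43585$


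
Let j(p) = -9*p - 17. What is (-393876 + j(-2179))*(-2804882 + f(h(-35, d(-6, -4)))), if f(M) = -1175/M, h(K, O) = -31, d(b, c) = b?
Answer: 32543882405094/31 ≈ 1.0498e+12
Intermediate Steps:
j(p) = -17 - 9*p
(-393876 + j(-2179))*(-2804882 + f(h(-35, d(-6, -4)))) = (-393876 + (-17 - 9*(-2179)))*(-2804882 - 1175/(-31)) = (-393876 + (-17 + 19611))*(-2804882 - 1175*(-1/31)) = (-393876 + 19594)*(-2804882 + 1175/31) = -374282*(-86950167/31) = 32543882405094/31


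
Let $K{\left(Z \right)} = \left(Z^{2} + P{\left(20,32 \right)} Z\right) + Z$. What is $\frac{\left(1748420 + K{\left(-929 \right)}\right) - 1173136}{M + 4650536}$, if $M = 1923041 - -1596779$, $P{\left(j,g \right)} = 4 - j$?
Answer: $\frac{363065}{2042589} \approx 0.17775$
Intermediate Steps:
$M = 3519820$ ($M = 1923041 + 1596779 = 3519820$)
$K{\left(Z \right)} = Z^{2} - 15 Z$ ($K{\left(Z \right)} = \left(Z^{2} + \left(4 - 20\right) Z\right) + Z = \left(Z^{2} - 16 Z\right) + Z = Z^{2} - 15 Z$)
$\frac{\left(1748420 + K{\left(-929 \right)}\right) - 1173136}{M + 4650536} = \frac{\left(1748420 - 929 \left(-15 - 929\right)\right) - 1173136}{3519820 + 4650536} = \frac{\left(1748420 - -876976\right) - 1173136}{8170356} = \left(\left(1748420 + 876976\right) - 1173136\right) \frac{1}{8170356} = \left(2625396 - 1173136\right) \frac{1}{8170356} = 1452260 \cdot \frac{1}{8170356} = \frac{363065}{2042589}$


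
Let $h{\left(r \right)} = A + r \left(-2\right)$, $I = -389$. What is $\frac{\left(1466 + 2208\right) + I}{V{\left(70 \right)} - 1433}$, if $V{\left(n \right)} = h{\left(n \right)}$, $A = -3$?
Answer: $- \frac{3285}{1576} \approx -2.0844$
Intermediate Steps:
$h{\left(r \right)} = -3 - 2 r$ ($h{\left(r \right)} = -3 + r \left(-2\right) = -3 - 2 r$)
$V{\left(n \right)} = -3 - 2 n$
$\frac{\left(1466 + 2208\right) + I}{V{\left(70 \right)} - 1433} = \frac{\left(1466 + 2208\right) - 389}{\left(-3 - 140\right) - 1433} = \frac{3674 - 389}{\left(-3 - 140\right) - 1433} = \frac{3285}{-143 - 1433} = \frac{3285}{-1576} = 3285 \left(- \frac{1}{1576}\right) = - \frac{3285}{1576}$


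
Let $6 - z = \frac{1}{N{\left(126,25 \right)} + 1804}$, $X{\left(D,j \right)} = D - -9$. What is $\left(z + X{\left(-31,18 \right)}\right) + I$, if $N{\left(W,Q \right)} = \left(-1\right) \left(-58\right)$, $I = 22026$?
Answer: $\frac{40982619}{1862} \approx 22010.0$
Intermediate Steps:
$N{\left(W,Q \right)} = 58$
$X{\left(D,j \right)} = 9 + D$ ($X{\left(D,j \right)} = D + 9 = 9 + D$)
$z = \frac{11171}{1862}$ ($z = 6 - \frac{1}{58 + 1804} = 6 - \frac{1}{1862} = \frac{11171}{1862} \approx 5.9995$)
$\left(z + X{\left(-31,18 \right)}\right) + I = \left(\frac{11171}{1862} + \left(9 - 31\right)\right) + 22026 = \left(\frac{11171}{1862} - 22\right) + 22026 = - \frac{29793}{1862} + 22026 = \frac{40982619}{1862}$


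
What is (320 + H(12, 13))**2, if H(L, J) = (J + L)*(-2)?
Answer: 72900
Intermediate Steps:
H(L, J) = -2*J - 2*L
(320 + H(12, 13))**2 = (320 + (-2*13 - 2*12))**2 = (320 + (-26 - 24))**2 = (320 - 50)**2 = 270**2 = 72900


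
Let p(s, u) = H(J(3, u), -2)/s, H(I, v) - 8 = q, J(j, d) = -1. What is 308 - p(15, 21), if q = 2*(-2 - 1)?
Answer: 4618/15 ≈ 307.87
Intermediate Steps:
q = -6 (q = 2*(-3) = -6)
H(I, v) = 2 (H(I, v) = 8 - 6 = 2)
p(s, u) = 2/s
308 - p(15, 21) = 308 - 2/15 = 4618/15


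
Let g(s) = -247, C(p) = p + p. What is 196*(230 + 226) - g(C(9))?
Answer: 89623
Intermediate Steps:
C(p) = 2*p
196*(230 + 226) - g(C(9)) = 196*(230 + 226) - 1*(-247) = 196*456 + 247 = 89376 + 247 = 89623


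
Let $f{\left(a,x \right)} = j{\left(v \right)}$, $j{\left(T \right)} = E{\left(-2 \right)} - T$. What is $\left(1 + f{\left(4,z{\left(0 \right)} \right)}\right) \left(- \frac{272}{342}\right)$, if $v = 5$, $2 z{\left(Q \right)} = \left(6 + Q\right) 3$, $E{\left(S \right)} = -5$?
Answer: $\frac{136}{19} \approx 7.1579$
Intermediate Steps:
$z{\left(Q \right)} = 9 + \frac{3 Q}{2}$ ($z{\left(Q \right)} = \frac{\left(6 + Q\right) 3}{2} = \frac{18 + 3 Q}{2} = 9 + \frac{3 Q}{2}$)
$j{\left(T \right)} = -5 - T$
$f{\left(a,x \right)} = -10$ ($f{\left(a,x \right)} = -5 - 5 = -10$)
$\left(1 + f{\left(4,z{\left(0 \right)} \right)}\right) \left(- \frac{272}{342}\right) = \left(1 - 10\right) \left(- \frac{272}{342}\right) = - 9 \left(\left(-272\right) \frac{1}{342}\right) = \left(-9\right) \left(- \frac{136}{171}\right) = \frac{136}{19}$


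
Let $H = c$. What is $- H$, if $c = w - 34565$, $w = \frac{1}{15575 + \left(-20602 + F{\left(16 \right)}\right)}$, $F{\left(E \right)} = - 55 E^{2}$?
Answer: $\frac{660433456}{19107} \approx 34565.0$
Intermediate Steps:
$w = - \frac{1}{19107}$ ($w = \frac{1}{15575 - \left(20602 + 55 \cdot 16^{2}\right)} = \frac{1}{15575 - 34682} = \frac{1}{-19107} = - \frac{1}{19107} \approx -5.2337 \cdot 10^{-5}$)
$c = - \frac{660433456}{19107}$ ($c = - \frac{1}{19107} - 34565 = - \frac{660433456}{19107} \approx -34565.0$)
$H = - \frac{660433456}{19107} \approx -34565.0$
$- H = \left(-1\right) \left(- \frac{660433456}{19107}\right) = \frac{660433456}{19107}$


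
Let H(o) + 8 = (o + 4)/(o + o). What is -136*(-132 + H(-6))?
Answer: 57052/3 ≈ 19017.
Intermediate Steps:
H(o) = -8 + (4 + o)/(2*o) (H(o) = -8 + (o + 4)/(o + o) = -8 + (4 + o)/((2*o)) = -8 + (4 + o)*(1/(2*o)) = -8 + (4 + o)/(2*o))
-136*(-132 + H(-6)) = -136*(-132 + (-15/2 + 2/(-6))) = -136*(-132 + (-15/2 + 2*(-1/6))) = -136*(-132 + (-15/2 - 1/3)) = -136*(-132 - 47/6) = -136*(-839/6) = 57052/3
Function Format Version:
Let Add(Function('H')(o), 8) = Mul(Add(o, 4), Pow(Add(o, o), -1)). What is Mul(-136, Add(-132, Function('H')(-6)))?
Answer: Rational(57052, 3) ≈ 19017.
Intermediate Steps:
Function('H')(o) = Add(-8, Mul(Rational(1, 2), Pow(o, -1), Add(4, o))) (Function('H')(o) = Add(-8, Mul(Add(o, 4), Pow(Add(o, o), -1))) = Add(-8, Mul(Add(4, o), Pow(Mul(2, o), -1))) = Add(-8, Mul(Add(4, o), Mul(Rational(1, 2), Pow(o, -1)))) = Add(-8, Mul(Rational(1, 2), Pow(o, -1), Add(4, o))))
Mul(-136, Add(-132, Function('H')(-6))) = Mul(-136, Add(-132, Add(Rational(-15, 2), Mul(2, Pow(-6, -1))))) = Mul(-136, Add(-132, Add(Rational(-15, 2), Mul(2, Rational(-1, 6))))) = Mul(-136, Add(-132, Add(Rational(-15, 2), Rational(-1, 3)))) = Mul(-136, Add(-132, Rational(-47, 6))) = Mul(-136, Rational(-839, 6)) = Rational(57052, 3)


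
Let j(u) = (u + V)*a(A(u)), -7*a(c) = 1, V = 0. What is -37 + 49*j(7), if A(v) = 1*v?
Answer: -86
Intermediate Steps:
A(v) = v
a(c) = -⅐ (a(c) = -⅐*1 = -⅐)
j(u) = -u/7 (j(u) = (u + 0)*(-⅐) = u*(-⅐) = -u/7)
-37 + 49*j(7) = -37 + 49*(-⅐*7) = -37 + 49*(-1) = -37 - 49 = -86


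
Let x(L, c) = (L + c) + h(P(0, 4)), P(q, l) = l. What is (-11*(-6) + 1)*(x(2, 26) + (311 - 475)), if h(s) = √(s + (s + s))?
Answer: -9112 + 134*√3 ≈ -8879.9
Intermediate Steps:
h(s) = √3*√s (h(s) = √(s + 2*s) = √(3*s) = √3*√s)
x(L, c) = L + c + 2*√3 (x(L, c) = (L + c) + √3*√4 = (L + c) + √3*2 = (L + c) + 2*√3 = L + c + 2*√3)
(-11*(-6) + 1)*(x(2, 26) + (311 - 475)) = (-11*(-6) + 1)*((2 + 26 + 2*√3) + (311 - 475)) = (66 + 1)*((28 + 2*√3) - 164) = 67*(-136 + 2*√3) = -9112 + 134*√3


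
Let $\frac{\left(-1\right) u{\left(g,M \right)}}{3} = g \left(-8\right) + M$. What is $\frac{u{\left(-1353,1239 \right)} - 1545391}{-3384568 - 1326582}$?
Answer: $\frac{158158}{471115} \approx 0.33571$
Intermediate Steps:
$u{\left(g,M \right)} = - 3 M + 24 g$ ($u{\left(g,M \right)} = - 3 \left(g \left(-8\right) + M\right) = - 3 \left(- 8 g + M\right) = - 3 \left(M - 8 g\right) = - 3 M + 24 g$)
$\frac{u{\left(-1353,1239 \right)} - 1545391}{-3384568 - 1326582} = \frac{\left(\left(-3\right) 1239 + 24 \left(-1353\right)\right) - 1545391}{-3384568 - 1326582} = \frac{\left(-3717 - 32472\right) - 1545391}{-4711150} = \left(-36189 - 1545391\right) \left(- \frac{1}{4711150}\right) = \left(-1581580\right) \left(- \frac{1}{4711150}\right) = \frac{158158}{471115}$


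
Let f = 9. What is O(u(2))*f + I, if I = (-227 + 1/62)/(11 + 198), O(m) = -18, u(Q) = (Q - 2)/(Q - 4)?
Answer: -2113269/12958 ≈ -163.09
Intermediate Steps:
u(Q) = (-2 + Q)/(-4 + Q)
I = -14073/12958 (I = (-227 + 1/62)/209 = -14073/62*1/209 = -14073/12958 ≈ -1.0860)
O(u(2))*f + I = -18*9 - 14073/12958 = -162 - 14073/12958 = -2113269/12958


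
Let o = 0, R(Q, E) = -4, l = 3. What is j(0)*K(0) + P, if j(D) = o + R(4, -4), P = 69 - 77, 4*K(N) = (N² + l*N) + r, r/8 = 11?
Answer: -96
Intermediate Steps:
r = 88 (r = 8*11 = 88)
K(N) = 22 + N²/4 + 3*N/4 (K(N) = ((N² + 3*N) + 88)/4 = (88 + N² + 3*N)/4 = 22 + N²/4 + 3*N/4)
P = -8
j(D) = -4 (j(D) = 0 - 4 = -4)
j(0)*K(0) + P = -4*(22 + (¼)*0² + (¾)*0) - 8 = -4*(22 + (¼)*0 + 0) - 8 = -4*(22 + 0 + 0) - 8 = -4*22 - 8 = -88 - 8 = -96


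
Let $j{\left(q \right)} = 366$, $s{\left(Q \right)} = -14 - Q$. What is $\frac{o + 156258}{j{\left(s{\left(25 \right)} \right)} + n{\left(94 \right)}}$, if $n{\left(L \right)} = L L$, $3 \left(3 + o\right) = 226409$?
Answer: $\frac{347587}{13803} \approx 25.182$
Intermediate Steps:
$o = \frac{226400}{3}$ ($o = -3 + \frac{1}{3} \cdot 226409 = -3 + \frac{226409}{3} = \frac{226400}{3} \approx 75467.0$)
$n{\left(L \right)} = L^{2}$
$\frac{o + 156258}{j{\left(s{\left(25 \right)} \right)} + n{\left(94 \right)}} = \frac{\frac{226400}{3} + 156258}{366 + 94^{2}} = \frac{695174}{3 \left(366 + 8836\right)} = \frac{695174}{3 \cdot 9202} = \frac{695174}{3} \cdot \frac{1}{9202} = \frac{347587}{13803}$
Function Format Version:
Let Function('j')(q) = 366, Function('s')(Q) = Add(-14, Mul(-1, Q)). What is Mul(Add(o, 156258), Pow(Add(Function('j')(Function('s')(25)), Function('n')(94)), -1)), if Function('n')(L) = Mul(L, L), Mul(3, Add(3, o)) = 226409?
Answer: Rational(347587, 13803) ≈ 25.182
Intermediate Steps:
o = Rational(226400, 3) (o = Add(-3, Mul(Rational(1, 3), 226409)) = Add(-3, Rational(226409, 3)) = Rational(226400, 3) ≈ 75467.)
Function('n')(L) = Pow(L, 2)
Mul(Add(o, 156258), Pow(Add(Function('j')(Function('s')(25)), Function('n')(94)), -1)) = Mul(Add(Rational(226400, 3), 156258), Pow(Add(366, Pow(94, 2)), -1)) = Mul(Rational(695174, 3), Pow(Add(366, 8836), -1)) = Mul(Rational(695174, 3), Pow(9202, -1)) = Mul(Rational(695174, 3), Rational(1, 9202)) = Rational(347587, 13803)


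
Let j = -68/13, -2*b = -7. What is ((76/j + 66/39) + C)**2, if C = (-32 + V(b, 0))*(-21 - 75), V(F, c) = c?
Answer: 457077405625/48841 ≈ 9.3585e+6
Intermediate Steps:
b = 7/2 (b = -1/2*(-7) = 7/2 ≈ 3.5000)
j = -68/13 (j = -68*1/13 = -68/13 ≈ -5.2308)
C = 3072 (C = (-32 + 0)*(-21 - 75) = -32*(-96) = 3072)
((76/j + 66/39) + C)**2 = ((76/(-68/13) + 66/39) + 3072)**2 = ((76*(-13/68) + 66*(1/39)) + 3072)**2 = ((-247/17 + 22/13) + 3072)**2 = (-2837/221 + 3072)**2 = (676075/221)**2 = 457077405625/48841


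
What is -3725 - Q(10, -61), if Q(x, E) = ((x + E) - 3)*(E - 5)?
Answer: -7289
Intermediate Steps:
Q(x, E) = (-5 + E)*(-3 + E + x) (Q(x, E) = ((E + x) - 3)*(-5 + E) = (-3 + E + x)*(-5 + E) = (-5 + E)*(-3 + E + x))
-3725 - Q(10, -61) = -3725 - (15 + (-61)**2 - 8*(-61) - 5*10 - 61*10) = -3725 - (15 + 3721 + 488 - 50 - 610) = -3725 - 1*3564 = -3725 - 3564 = -7289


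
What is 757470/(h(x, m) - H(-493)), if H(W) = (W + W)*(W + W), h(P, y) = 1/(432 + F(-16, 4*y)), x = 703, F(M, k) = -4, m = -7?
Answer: -46313880/59442841 ≈ -0.77913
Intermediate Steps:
h(P, y) = 1/428 (h(P, y) = 1/(432 - 4) = 1/428)
H(W) = 4*W² (H(W) = (2*W)*(2*W) = 4*W²)
757470/(h(x, m) - H(-493)) = 757470/(1/428 - 4*(-493)²) = 757470/(1/428 - 4*243049) = 757470/(1/428 - 1*972196) = 757470/(1/428 - 972196) = 757470/(-416099887/428) = 757470*(-428/416099887) = -46313880/59442841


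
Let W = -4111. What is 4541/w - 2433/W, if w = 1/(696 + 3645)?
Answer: 81038011824/4111 ≈ 1.9712e+7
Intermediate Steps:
w = 1/4341 ≈ 0.00023036
4541/w - 2433/W = 4541/(1/4341) - 2433/(-4111) = 4541*4341 - 2433*(-1/4111) = 19712481 + 2433/4111 = 81038011824/4111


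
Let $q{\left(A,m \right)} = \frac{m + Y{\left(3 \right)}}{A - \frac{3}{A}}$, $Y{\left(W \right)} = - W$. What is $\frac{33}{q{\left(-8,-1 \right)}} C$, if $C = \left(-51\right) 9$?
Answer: $- \frac{923967}{32} \approx -28874.0$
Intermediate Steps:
$q{\left(A,m \right)} = \frac{-3 + m}{A - \frac{3}{A}}$ ($q{\left(A,m \right)} = \frac{m - 3}{A - \frac{3}{A}} = \frac{-3 + m}{A - \frac{3}{A}}$)
$C = -459$
$\frac{33}{q{\left(-8,-1 \right)}} C = \frac{33}{\left(-8\right) \frac{1}{-3 + \left(-8\right)^{2}} \left(-3 - 1\right)} \left(-459\right) = \frac{33}{\left(-8\right) \frac{1}{-3 + 64} \left(-4\right)} \left(-459\right) = \frac{33}{\left(-8\right) \frac{1}{61} \left(-4\right)} \left(-459\right) = \frac{33}{\frac{32}{61}} \left(-459\right) = 33 \cdot \frac{61}{32} \left(-459\right) = \frac{2013}{32} \left(-459\right) = - \frac{923967}{32}$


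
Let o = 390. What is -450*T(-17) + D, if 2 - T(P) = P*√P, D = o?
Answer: -510 - 7650*I*√17 ≈ -510.0 - 31542.0*I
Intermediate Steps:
D = 390
T(P) = 2 - P^(3/2) (T(P) = 2 - P*√P = 2 - P^(3/2))
-450*T(-17) + D = -450*(2 - (-17)^(3/2)) + 390 = -450*(2 - (-17)*I*√17) + 390 = -450*(2 + 17*I*√17) + 390 = (-900 - 7650*I*√17) + 390 = -510 - 7650*I*√17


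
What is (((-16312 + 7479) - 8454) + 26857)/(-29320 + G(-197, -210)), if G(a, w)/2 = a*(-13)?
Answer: -1595/4033 ≈ -0.39549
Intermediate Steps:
G(a, w) = -26*a (G(a, w) = 2*(a*(-13)) = 2*(-13*a) = -26*a)
(((-16312 + 7479) - 8454) + 26857)/(-29320 + G(-197, -210)) = (((-16312 + 7479) - 8454) + 26857)/(-29320 - 26*(-197)) = ((-8833 - 8454) + 26857)/(-29320 + 5122) = (-17287 + 26857)/(-24198) = 9570*(-1/24198) = -1595/4033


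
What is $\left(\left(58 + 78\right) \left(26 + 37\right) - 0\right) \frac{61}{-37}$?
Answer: $- \frac{522648}{37} \approx -14126.0$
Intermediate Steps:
$\left(\left(58 + 78\right) \left(26 + 37\right) - 0\right) \frac{61}{-37} = \left(136 \cdot 63 + 0\right) 61 \left(- \frac{1}{37}\right) = \left(8568 + 0\right) \left(- \frac{61}{37}\right) = 8568 \left(- \frac{61}{37}\right) = - \frac{522648}{37}$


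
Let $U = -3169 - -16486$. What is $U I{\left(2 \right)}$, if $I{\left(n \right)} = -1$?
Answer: $-13317$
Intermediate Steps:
$U = 13317$ ($U = -3169 + 16486 = 13317$)
$U I{\left(2 \right)} = 13317 \left(-1\right) = -13317$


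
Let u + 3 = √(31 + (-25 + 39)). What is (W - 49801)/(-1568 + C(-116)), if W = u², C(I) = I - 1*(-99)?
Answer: 49747/1585 + 18*√5/1585 ≈ 31.411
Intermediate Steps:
u = -3 + 3*√5 (u = -3 + √(31 + (-25 + 39)) = -3 + √(31 + 14) = -3 + √45 = -3 + 3*√5 ≈ 3.7082)
C(I) = 99 + I (C(I) = I + 99 = 99 + I)
W = (-3 + 3*√5)² ≈ 13.751
(W - 49801)/(-1568 + C(-116)) = ((54 - 18*√5) - 49801)/(-1568 + (99 - 116)) = (-49747 - 18*√5)/(-1568 - 17) = (-49747 - 18*√5)/(-1585) = (-49747 - 18*√5)*(-1/1585) = 49747/1585 + 18*√5/1585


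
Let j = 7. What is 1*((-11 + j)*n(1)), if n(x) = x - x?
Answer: 0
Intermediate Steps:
n(x) = 0
1*((-11 + j)*n(1)) = 1*((-11 + 7)*0) = 1*(-4*0) = 1*0 = 0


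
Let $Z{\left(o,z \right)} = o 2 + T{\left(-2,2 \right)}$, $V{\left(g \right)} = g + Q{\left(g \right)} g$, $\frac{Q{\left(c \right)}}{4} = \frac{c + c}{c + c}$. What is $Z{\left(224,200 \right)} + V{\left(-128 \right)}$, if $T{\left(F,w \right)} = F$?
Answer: $-194$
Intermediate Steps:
$Q{\left(c \right)} = 4$ ($Q{\left(c \right)} = 4 \frac{c + c}{c + c} = 4 \frac{2 c}{2 c} = 4 \cdot 2 c \frac{1}{2 c} = 4 \cdot 1 = 4$)
$V{\left(g \right)} = 5 g$ ($V{\left(g \right)} = g + 4 g = 5 g$)
$Z{\left(o,z \right)} = -2 + 2 o$ ($Z{\left(o,z \right)} = o 2 - 2 = 2 o - 2 = -2 + 2 o$)
$Z{\left(224,200 \right)} + V{\left(-128 \right)} = \left(-2 + 2 \cdot 224\right) + 5 \left(-128\right) = \left(-2 + 448\right) - 640 = 446 - 640 = -194$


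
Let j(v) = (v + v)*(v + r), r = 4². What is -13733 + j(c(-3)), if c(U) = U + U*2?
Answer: -13859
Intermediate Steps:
c(U) = 3*U (c(U) = U + 2*U = 3*U)
r = 16
j(v) = 2*v*(16 + v) (j(v) = (v + v)*(v + 16) = (2*v)*(16 + v) = 2*v*(16 + v))
-13733 + j(c(-3)) = -13733 + 2*(3*(-3))*(16 + 3*(-3)) = -13733 + 2*(-9)*(16 - 9) = -13733 + 2*(-9)*7 = -13733 - 126 = -13859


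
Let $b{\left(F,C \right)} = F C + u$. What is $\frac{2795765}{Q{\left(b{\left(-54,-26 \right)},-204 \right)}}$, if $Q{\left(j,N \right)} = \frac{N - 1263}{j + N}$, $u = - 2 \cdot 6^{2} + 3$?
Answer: $- \frac{1054003405}{489} \approx -2.1554 \cdot 10^{6}$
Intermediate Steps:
$u = -69$ ($u = \left(-2\right) 36 + 3 = -72 + 3 = -69$)
$b{\left(F,C \right)} = -69 + C F$ ($b{\left(F,C \right)} = F C - 69 = C F - 69 = -69 + C F$)
$Q{\left(j,N \right)} = \frac{-1263 + N}{N + j}$
$\frac{2795765}{Q{\left(b{\left(-54,-26 \right)},-204 \right)}} = \frac{2795765}{\frac{1}{-204 - -1335} \left(-1263 - 204\right)} = \frac{2795765}{\frac{1}{-204 + \left(-69 + 1404\right)} \left(-1467\right)} = \frac{2795765}{\frac{1}{-204 + 1335} \left(-1467\right)} = \frac{2795765}{\frac{1}{1131} \left(-1467\right)} = \frac{2795765}{- \frac{489}{377}} = 2795765 \left(- \frac{377}{489}\right) = - \frac{1054003405}{489}$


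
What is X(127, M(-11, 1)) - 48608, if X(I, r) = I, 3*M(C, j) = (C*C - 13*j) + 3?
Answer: -48481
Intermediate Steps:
M(C, j) = 1 - 13*j/3 + C²/3 (M(C, j) = ((C*C - 13*j) + 3)/3 = ((C² - 13*j) + 3)/3 = (3 + C² - 13*j)/3 = 1 - 13*j/3 + C²/3)
X(127, M(-11, 1)) - 48608 = 127 - 48608 = -48481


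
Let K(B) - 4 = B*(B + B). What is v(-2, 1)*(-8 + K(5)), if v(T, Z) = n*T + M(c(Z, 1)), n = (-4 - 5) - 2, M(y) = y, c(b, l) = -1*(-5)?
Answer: 1242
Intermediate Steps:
K(B) = 4 + 2*B² (K(B) = 4 + B*(B + B) = 4 + B*(2*B) = 4 + 2*B²)
c(b, l) = 5
n = -11 (n = -9 - 2 = -11)
v(T, Z) = 5 - 11*T (v(T, Z) = -11*T + 5 = 5 - 11*T)
v(-2, 1)*(-8 + K(5)) = (5 - 11*(-2))*(-8 + (4 + 2*5²)) = (5 + 22)*(-8 + (4 + 2*25)) = 27*(-8 + (4 + 50)) = 27*(-8 + 54) = 27*46 = 1242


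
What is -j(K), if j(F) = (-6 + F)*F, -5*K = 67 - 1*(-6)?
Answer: -7519/25 ≈ -300.76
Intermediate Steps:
K = -73/5 (K = -(67 - 1*(-6))/5 = -(67 + 6)/5 = -⅕*73 = -73/5 ≈ -14.600)
j(F) = F*(-6 + F)
-j(K) = -(-73)*(-6 - 73/5)/5 = -(-73)*(-103)/(5*5) = -1*7519/25 = -7519/25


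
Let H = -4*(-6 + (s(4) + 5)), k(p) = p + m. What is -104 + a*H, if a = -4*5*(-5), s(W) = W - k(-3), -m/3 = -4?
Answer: 2296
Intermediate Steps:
m = 12 (m = -3*(-4) = 12)
k(p) = 12 + p (k(p) = p + 12 = 12 + p)
s(W) = -9 + W (s(W) = W - (12 - 3) = W - 1*9 = W - 9 = -9 + W)
H = 24 (H = -4*(-6 + ((-9 + 4) + 5)) = -4*(-6 + (-5 + 5)) = -4*(-6 + 0) = -4*(-6) = 24)
a = 100 (a = -20*(-5) = 100)
-104 + a*H = -104 + 100*24 = -104 + 2400 = 2296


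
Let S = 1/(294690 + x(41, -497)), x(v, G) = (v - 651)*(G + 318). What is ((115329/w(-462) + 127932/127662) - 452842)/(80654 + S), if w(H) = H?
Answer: -299804774710308460/53367809482242409 ≈ -5.6177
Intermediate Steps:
x(v, G) = (-651 + v)*(318 + G)
S = 1/403880 (S = 1/(294690 + (-207018 - 651*(-497) + 318*41 - 497*41)) = 1/(294690 + (-207018 + 323547 + 13038 - 20377)) = 1/(294690 + 109190) = 1/403880 ≈ 2.4760e-6)
((115329/w(-462) + 127932/127662) - 452842)/(80654 + S) = ((115329/(-462) + 127932/127662) - 452842)/(80654 + 1/403880) = ((115329*(-1/462) + 127932*(1/127662)) - 452842)/(32574537521/403880) = ((-38443/154 + 21322/21277) - 452842)*(403880/32574537521) = (-814668123/3276658 - 452842)*(403880/32574537521) = -1484623030159/3276658*403880/32574537521 = -299804774710308460/53367809482242409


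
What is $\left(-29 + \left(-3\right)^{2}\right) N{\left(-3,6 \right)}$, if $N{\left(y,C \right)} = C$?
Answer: $-120$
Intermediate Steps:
$\left(-29 + \left(-3\right)^{2}\right) N{\left(-3,6 \right)} = \left(-29 + \left(-3\right)^{2}\right) 6 = \left(-29 + 9\right) 6 = \left(-20\right) 6 = -120$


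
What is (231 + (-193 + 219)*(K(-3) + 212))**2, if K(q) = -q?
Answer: 33884041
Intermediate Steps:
(231 + (-193 + 219)*(K(-3) + 212))**2 = (231 + (-193 + 219)*(-1*(-3) + 212))**2 = (231 + 26*(3 + 212))**2 = (231 + 26*215)**2 = (231 + 5590)**2 = 5821**2 = 33884041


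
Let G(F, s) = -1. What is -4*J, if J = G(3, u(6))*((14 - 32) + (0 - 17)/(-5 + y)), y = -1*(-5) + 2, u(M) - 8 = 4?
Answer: -106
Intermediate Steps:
u(M) = 12 (u(M) = 8 + 4 = 12)
y = 7 (y = 5 + 2 = 7)
J = 53/2 (J = -((14 - 32) + (0 - 17)/(-5 + 7)) = -(-18 - 17/2) = -1*(-53/2) = 53/2 ≈ 26.500)
-4*J = -4*53/2 = -106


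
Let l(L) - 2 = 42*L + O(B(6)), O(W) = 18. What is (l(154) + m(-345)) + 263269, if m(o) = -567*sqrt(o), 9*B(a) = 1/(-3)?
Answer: 269757 - 567*I*sqrt(345) ≈ 2.6976e+5 - 10532.0*I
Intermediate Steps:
B(a) = -1/27 (B(a) = (1/9)/(-3) = (1/9)*(-1/3) = -1/27)
l(L) = 20 + 42*L (l(L) = 2 + (42*L + 18) = 2 + (18 + 42*L) = 20 + 42*L)
(l(154) + m(-345)) + 263269 = ((20 + 42*154) - 567*I*sqrt(345)) + 263269 = ((20 + 6468) - 567*I*sqrt(345)) + 263269 = (6488 - 567*I*sqrt(345)) + 263269 = 269757 - 567*I*sqrt(345)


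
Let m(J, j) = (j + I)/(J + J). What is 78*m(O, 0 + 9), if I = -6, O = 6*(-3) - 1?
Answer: -117/19 ≈ -6.1579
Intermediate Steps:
O = -19 (O = -18 - 1 = -19)
m(J, j) = (-6 + j)/(2*J) (m(J, j) = (j - 6)/(J + J) = (-6 + j)/((2*J)) = (-6 + j)*(1/(2*J)) = (-6 + j)/(2*J))
78*m(O, 0 + 9) = 78*((½)*(-6 + (0 + 9))/(-19)) = 78*((½)*(-1/19)*(-6 + 9)) = 78*((½)*(-1/19)*3) = 78*(-3/38) = -117/19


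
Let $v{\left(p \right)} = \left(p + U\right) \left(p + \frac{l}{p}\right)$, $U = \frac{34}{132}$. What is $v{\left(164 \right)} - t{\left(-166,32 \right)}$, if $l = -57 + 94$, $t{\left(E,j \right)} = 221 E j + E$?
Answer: $\frac{13000633885}{10824} \approx 1.2011 \cdot 10^{6}$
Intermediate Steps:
$U = \frac{17}{66}$ ($U = 34 \cdot \frac{1}{132} = \frac{17}{66} \approx 0.25758$)
$t{\left(E,j \right)} = E + 221 E j$ ($t{\left(E,j \right)} = 221 E j + E = E + 221 E j$)
$l = 37$
$v{\left(p \right)} = \left(\frac{17}{66} + p\right) \left(p + \frac{37}{p}\right)$ ($v{\left(p \right)} = \left(p + \frac{17}{66}\right) \left(p + \frac{37}{p}\right) = \left(\frac{17}{66} + p\right) \left(p + \frac{37}{p}\right)$)
$v{\left(164 \right)} - t{\left(-166,32 \right)} = \left(37 + 164^{2} + \frac{17}{66} \cdot 164 + \frac{629}{66 \cdot 164}\right) - - 166 \left(1 + 221 \cdot 32\right) = \left(37 + 26896 + \frac{1394}{33} + \frac{629}{66} \cdot \frac{1}{164}\right) - - 166 \left(1 + 7072\right) = \left(37 + 26896 + \frac{1394}{33} + \frac{629}{10824}\right) - \left(-166\right) 7073 = \frac{291980653}{10824} - -1174118 = \frac{291980653}{10824} + 1174118 = \frac{13000633885}{10824}$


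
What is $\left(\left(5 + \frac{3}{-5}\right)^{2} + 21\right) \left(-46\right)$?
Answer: $- \frac{46414}{25} \approx -1856.6$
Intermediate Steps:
$\left(\left(5 + \frac{3}{-5}\right)^{2} + 21\right) \left(-46\right) = \left(\left(5 + 3 \left(- \frac{1}{5}\right)\right)^{2} + 21\right) \left(-46\right) = \left(\left(5 - \frac{3}{5}\right)^{2} + 21\right) \left(-46\right) = \left(\left(\frac{22}{5}\right)^{2} + 21\right) \left(-46\right) = \left(\frac{484}{25} + 21\right) \left(-46\right) = \frac{1009}{25} \left(-46\right) = - \frac{46414}{25}$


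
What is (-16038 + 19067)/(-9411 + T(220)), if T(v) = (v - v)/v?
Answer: -3029/9411 ≈ -0.32186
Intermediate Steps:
T(v) = 0 (T(v) = 0/v = 0)
(-16038 + 19067)/(-9411 + T(220)) = (-16038 + 19067)/(-9411 + 0) = 3029/(-9411) = 3029*(-1/9411) = -3029/9411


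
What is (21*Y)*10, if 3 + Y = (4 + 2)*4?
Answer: 4410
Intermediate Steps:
Y = 21 (Y = -3 + (4 + 2)*4 = -3 + 6*4 = -3 + 24 = 21)
(21*Y)*10 = (21*21)*10 = 441*10 = 4410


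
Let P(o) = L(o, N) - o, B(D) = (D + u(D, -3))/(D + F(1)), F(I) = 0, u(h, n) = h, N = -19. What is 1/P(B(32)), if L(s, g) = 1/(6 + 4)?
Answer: -10/19 ≈ -0.52632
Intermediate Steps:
B(D) = 2 (B(D) = (D + D)/(D + 0) = (2*D)/D = 2)
L(s, g) = ⅒ (L(s, g) = 1/10 = ⅒)
P(o) = ⅒ - o
1/P(B(32)) = 1/(⅒ - 1*2) = 1/(⅒ - 2) = 1/(-19/10) = -10/19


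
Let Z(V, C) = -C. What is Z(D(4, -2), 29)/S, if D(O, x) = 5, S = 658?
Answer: -29/658 ≈ -0.044073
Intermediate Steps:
Z(D(4, -2), 29)/S = -1*29/658 = -29*1/658 = -29/658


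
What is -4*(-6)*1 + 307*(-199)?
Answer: -61069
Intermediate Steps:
-4*(-6)*1 + 307*(-199) = 24*1 - 61093 = 24 - 61093 = -61069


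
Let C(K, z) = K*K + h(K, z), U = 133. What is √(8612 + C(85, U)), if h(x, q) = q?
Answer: √15970 ≈ 126.37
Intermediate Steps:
C(K, z) = z + K² (C(K, z) = K*K + z = K² + z = z + K²)
√(8612 + C(85, U)) = √(8612 + (133 + 85²)) = √(8612 + (133 + 7225)) = √(8612 + 7358) = √15970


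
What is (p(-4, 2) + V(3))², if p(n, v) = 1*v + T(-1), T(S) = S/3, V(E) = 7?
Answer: 676/9 ≈ 75.111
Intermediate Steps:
T(S) = S/3 (T(S) = S*(⅓) = S/3)
p(n, v) = -⅓ + v (p(n, v) = 1*v + (⅓)*(-1) = v - ⅓ = -⅓ + v)
(p(-4, 2) + V(3))² = ((-⅓ + 2) + 7)² = (5/3 + 7)² = (26/3)² = 676/9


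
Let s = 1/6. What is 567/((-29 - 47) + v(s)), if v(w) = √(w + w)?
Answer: -129276/17327 - 567*√3/17327 ≈ -7.5176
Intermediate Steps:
s = ⅙ ≈ 0.16667
v(w) = √2*√w (v(w) = √(2*w) = √2*√w)
567/((-29 - 47) + v(s)) = 567/((-29 - 47) + √2*√(⅙)) = 567/(-76 + √2*(√6/6)) = 567/(-76 + √3/3)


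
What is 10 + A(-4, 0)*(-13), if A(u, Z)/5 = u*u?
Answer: -1030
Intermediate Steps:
A(u, Z) = 5*u**2 (A(u, Z) = 5*(u*u) = 5*u**2)
10 + A(-4, 0)*(-13) = 10 + (5*(-4)**2)*(-13) = 10 + (5*16)*(-13) = 10 + 80*(-13) = 10 - 1040 = -1030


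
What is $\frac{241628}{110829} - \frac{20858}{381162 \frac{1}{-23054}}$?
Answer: $\frac{2965853841498}{2346877961} \approx 1263.7$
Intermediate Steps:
$\frac{241628}{110829} - \frac{20858}{381162 \frac{1}{-23054}} = 241628 \cdot \frac{1}{110829} - \frac{20858}{381162 \left(- \frac{1}{23054}\right)} = \frac{241628}{110829} - \frac{20858}{- \frac{190581}{11527}} = \frac{241628}{110829} - - \frac{240430166}{190581} = \frac{241628}{110829} + \frac{240430166}{190581} = \frac{2965853841498}{2346877961}$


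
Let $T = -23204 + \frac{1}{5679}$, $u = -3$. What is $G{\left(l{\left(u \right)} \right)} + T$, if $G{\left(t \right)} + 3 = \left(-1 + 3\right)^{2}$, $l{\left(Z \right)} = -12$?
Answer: $- \frac{131769836}{5679} \approx -23203.0$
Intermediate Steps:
$G{\left(t \right)} = 1$ ($G{\left(t \right)} = -3 + \left(-1 + 3\right)^{2} = -3 + 2^{2} = -3 + 4 = 1$)
$T = - \frac{131775515}{5679}$ ($T = -23204 + \frac{1}{5679} = - \frac{131775515}{5679} \approx -23204.0$)
$G{\left(l{\left(u \right)} \right)} + T = 1 - \frac{131775515}{5679} = - \frac{131769836}{5679}$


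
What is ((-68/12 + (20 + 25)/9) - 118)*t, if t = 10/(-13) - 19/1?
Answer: 91492/39 ≈ 2345.9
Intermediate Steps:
t = -257/13 (t = 10*(-1/13) - 19*1 = -10/13 - 19 = -257/13 ≈ -19.769)
((-68/12 + (20 + 25)/9) - 118)*t = ((-68/12 + (20 + 25)/9) - 118)*(-257/13) = ((-68*1/12 + 45*(1/9)) - 118)*(-257/13) = ((-17/3 + 5) - 118)*(-257/13) = (-2/3 - 118)*(-257/13) = -356/3*(-257/13) = 91492/39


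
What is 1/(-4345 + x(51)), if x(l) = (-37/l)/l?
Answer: -2601/11301382 ≈ -0.00023015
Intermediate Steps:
x(l) = -37/l²
1/(-4345 + x(51)) = 1/(-4345 - 37/51²) = 1/(-4345 - 37*1/2601) = 1/(-4345 - 37/2601) = 1/(-11301382/2601) = -2601/11301382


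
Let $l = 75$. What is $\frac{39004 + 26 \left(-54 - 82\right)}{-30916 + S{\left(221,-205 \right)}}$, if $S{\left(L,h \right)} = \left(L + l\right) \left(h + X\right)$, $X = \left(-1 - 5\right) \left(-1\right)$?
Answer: $- \frac{8867}{22455} \approx -0.39488$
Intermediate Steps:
$X = 6$ ($X = \left(-1 - 5\right) \left(-1\right) = \left(-6\right) \left(-1\right) = 6$)
$S{\left(L,h \right)} = \left(6 + h\right) \left(75 + L\right)$ ($S{\left(L,h \right)} = \left(L + 75\right) \left(h + 6\right) = \left(75 + L\right) \left(6 + h\right) = \left(6 + h\right) \left(75 + L\right)$)
$\frac{39004 + 26 \left(-54 - 82\right)}{-30916 + S{\left(221,-205 \right)}} = \frac{39004 + 26 \left(-54 - 82\right)}{-30916 + \left(450 + 6 \cdot 221 + 75 \left(-205\right) + 221 \left(-205\right)\right)} = \frac{39004 + 26 \left(-136\right)}{-30916 + \left(450 + 1326 - 15375 - 45305\right)} = \frac{39004 - 3536}{-30916 - 58904} = \frac{35468}{-89820} = 35468 \left(- \frac{1}{89820}\right) = - \frac{8867}{22455}$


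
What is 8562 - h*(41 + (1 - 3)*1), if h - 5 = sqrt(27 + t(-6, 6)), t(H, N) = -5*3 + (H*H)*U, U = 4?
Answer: 8367 - 78*sqrt(39) ≈ 7879.9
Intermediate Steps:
t(H, N) = -15 + 4*H**2 (t(H, N) = -5*3 + (H*H)*4 = -15 + H**2*4 = -15 + 4*H**2)
h = 5 + 2*sqrt(39) (h = 5 + sqrt(27 + (-15 + 4*(-6)**2)) = 5 + sqrt(27 + (-15 + 4*36)) = 5 + sqrt(27 + (-15 + 144)) = 5 + sqrt(27 + 129) = 5 + sqrt(156) = 5 + 2*sqrt(39) ≈ 17.490)
8562 - h*(41 + (1 - 3)*1) = 8562 - (5 + 2*sqrt(39))*(41 + (1 - 3)*1) = 8562 - (5 + 2*sqrt(39))*(41 - 2*1) = 8562 - (5 + 2*sqrt(39))*(41 - 2) = 8562 - (5 + 2*sqrt(39))*39 = 8562 - (195 + 78*sqrt(39)) = 8562 + (-195 - 78*sqrt(39)) = 8367 - 78*sqrt(39)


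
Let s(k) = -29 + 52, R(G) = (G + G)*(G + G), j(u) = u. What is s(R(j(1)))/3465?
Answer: 23/3465 ≈ 0.0066378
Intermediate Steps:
R(G) = 4*G**2 (R(G) = (2*G)*(2*G) = 4*G**2)
s(k) = 23
s(R(j(1)))/3465 = 23/3465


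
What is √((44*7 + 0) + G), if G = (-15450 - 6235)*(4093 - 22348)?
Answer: √395859983 ≈ 19896.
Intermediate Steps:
G = 395859675 (G = -21685*(-18255) = 395859675)
√((44*7 + 0) + G) = √((44*7 + 0) + 395859675) = √((308 + 0) + 395859675) = √(308 + 395859675) = √395859983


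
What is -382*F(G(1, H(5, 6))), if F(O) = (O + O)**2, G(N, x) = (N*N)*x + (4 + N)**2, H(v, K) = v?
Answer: -1375200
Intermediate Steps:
G(N, x) = (4 + N)**2 + x*N**2 (G(N, x) = N**2*x + (4 + N)**2 = x*N**2 + (4 + N)**2 = (4 + N)**2 + x*N**2)
F(O) = 4*O**2 (F(O) = (2*O)**2 = 4*O**2)
-382*F(G(1, H(5, 6))) = -1528*((4 + 1)**2 + 5*1**2)**2 = -1528*(5**2 + 5*1)**2 = -1528*(25 + 5)**2 = -1528*30**2 = -1528*900 = -382*3600 = -1375200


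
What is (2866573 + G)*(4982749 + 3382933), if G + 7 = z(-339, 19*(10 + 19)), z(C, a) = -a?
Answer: 23976170097230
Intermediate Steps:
G = -558 (G = -7 - 19*(10 + 19) = -7 - 19*29 = -7 - 1*551 = -7 - 551 = -558)
(2866573 + G)*(4982749 + 3382933) = (2866573 - 558)*(4982749 + 3382933) = 2866015*8365682 = 23976170097230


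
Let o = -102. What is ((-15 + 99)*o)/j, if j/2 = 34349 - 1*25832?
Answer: -84/167 ≈ -0.50299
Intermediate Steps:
j = 17034 (j = 2*(34349 - 1*25832) = 2*(34349 - 25832) = 2*8517 = 17034)
((-15 + 99)*o)/j = ((-15 + 99)*(-102))/17034 = (84*(-102))*(1/17034) = -8568*1/17034 = -84/167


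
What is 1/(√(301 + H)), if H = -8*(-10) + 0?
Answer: √381/381 ≈ 0.051232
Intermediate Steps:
H = 80 (H = 80 + 0 = 80)
1/(√(301 + H)) = 1/(√(301 + 80)) = 1/(√381) = √381/381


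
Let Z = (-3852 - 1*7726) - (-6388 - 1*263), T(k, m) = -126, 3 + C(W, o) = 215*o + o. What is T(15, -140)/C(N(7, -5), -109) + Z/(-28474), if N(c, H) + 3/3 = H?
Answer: 39867931/223492426 ≈ 0.17839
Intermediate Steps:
N(c, H) = -1 + H
C(W, o) = -3 + 216*o (C(W, o) = -3 + (215*o + o) = -3 + 216*o)
Z = -4927 (Z = (-3852 - 7726) - (-6388 - 263) = -11578 - 1*(-6651) = -11578 + 6651 = -4927)
T(15, -140)/C(N(7, -5), -109) + Z/(-28474) = -126/(-3 + 216*(-109)) - 4927/(-28474) = -126/(-3 - 23544) - 4927*(-1/28474) = -126/(-23547) + 4927/28474 = -126*(-1/23547) + 4927/28474 = 42/7849 + 4927/28474 = 39867931/223492426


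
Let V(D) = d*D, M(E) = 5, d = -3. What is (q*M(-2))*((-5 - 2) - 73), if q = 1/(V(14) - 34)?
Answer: 100/19 ≈ 5.2632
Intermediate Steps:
V(D) = -3*D
q = -1/76 (q = 1/(-3*14 - 34) = 1/(-42 - 34) = 1/(-76) = -1/76 ≈ -0.013158)
(q*M(-2))*((-5 - 2) - 73) = (-1/76*5)*((-5 - 2) - 73) = -5*(-7 - 73)/76 = -5/76*(-80) = 100/19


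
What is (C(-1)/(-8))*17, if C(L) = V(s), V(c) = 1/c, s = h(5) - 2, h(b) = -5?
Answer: 17/56 ≈ 0.30357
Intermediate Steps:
s = -7 (s = -5 - 2 = -7)
V(c) = 1/c
C(L) = -⅐ (C(L) = 1/(-7) = -⅐)
(C(-1)/(-8))*17 = -⅐/(-8)*17 = -⅐*(-⅛)*17 = (1/56)*17 = 17/56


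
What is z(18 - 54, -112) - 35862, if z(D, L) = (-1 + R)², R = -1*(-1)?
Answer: -35862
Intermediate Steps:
R = 1
z(D, L) = 0 (z(D, L) = (-1 + 1)² = 0² = 0)
z(18 - 54, -112) - 35862 = 0 - 35862 = -35862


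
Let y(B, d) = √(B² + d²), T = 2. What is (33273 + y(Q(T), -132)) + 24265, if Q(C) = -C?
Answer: 57538 + 2*√4357 ≈ 57670.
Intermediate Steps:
(33273 + y(Q(T), -132)) + 24265 = (33273 + √((-1*2)² + (-132)²)) + 24265 = (33273 + √((-2)² + 17424)) + 24265 = (33273 + √(4 + 17424)) + 24265 = (33273 + √17428) + 24265 = (33273 + 2*√4357) + 24265 = 57538 + 2*√4357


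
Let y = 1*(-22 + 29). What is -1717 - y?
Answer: -1724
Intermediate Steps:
y = 7 (y = 1*7 = 7)
-1717 - y = -1717 - 1*7 = -1717 - 7 = -1724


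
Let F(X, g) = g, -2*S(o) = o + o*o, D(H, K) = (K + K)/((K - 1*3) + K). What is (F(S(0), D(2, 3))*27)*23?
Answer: 1242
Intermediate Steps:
D(H, K) = 2*K/(-3 + 2*K) (D(H, K) = (2*K)/((K - 3) + K) = (2*K)/((-3 + K) + K) = (2*K)/(-3 + 2*K) = 2*K/(-3 + 2*K))
S(o) = -o/2 - o²/2 (S(o) = -(o + o*o)/2 = -(o + o²)/2 = -o/2 - o²/2)
(F(S(0), D(2, 3))*27)*23 = ((2*3/(-3 + 2*3))*27)*23 = ((2*3/(-3 + 6))*27)*23 = ((2*3/3)*27)*23 = ((2*3*(⅓))*27)*23 = (2*27)*23 = 54*23 = 1242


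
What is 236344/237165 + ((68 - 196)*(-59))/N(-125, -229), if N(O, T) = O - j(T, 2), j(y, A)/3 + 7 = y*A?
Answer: 209122696/30119955 ≈ 6.9430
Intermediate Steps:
j(y, A) = -21 + 3*A*y (j(y, A) = -21 + 3*(y*A) = -21 + 3*(A*y) = -21 + 3*A*y)
N(O, T) = 21 + O - 6*T (N(O, T) = O - (-21 + 3*2*T) = O - (-21 + 6*T) = O + (21 - 6*T) = 21 + O - 6*T)
236344/237165 + ((68 - 196)*(-59))/N(-125, -229) = 236344/237165 + ((68 - 196)*(-59))/(21 - 125 - 6*(-229)) = 236344*(1/237165) + (-128*(-59))/(21 - 125 + 1374) = 236344/237165 + 7552/1270 = 236344/237165 + 7552*(1/1270) = 236344/237165 + 3776/635 = 209122696/30119955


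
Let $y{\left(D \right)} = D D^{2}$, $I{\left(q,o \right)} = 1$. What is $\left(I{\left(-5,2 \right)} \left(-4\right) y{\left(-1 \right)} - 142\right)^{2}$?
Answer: $19044$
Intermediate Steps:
$y{\left(D \right)} = D^{3}$
$\left(I{\left(-5,2 \right)} \left(-4\right) y{\left(-1 \right)} - 142\right)^{2} = \left(1 \left(-4\right) \left(-1\right)^{3} - 142\right)^{2} = \left(\left(-4\right) \left(-1\right) - 142\right)^{2} = \left(4 - 142\right)^{2} = \left(-138\right)^{2} = 19044$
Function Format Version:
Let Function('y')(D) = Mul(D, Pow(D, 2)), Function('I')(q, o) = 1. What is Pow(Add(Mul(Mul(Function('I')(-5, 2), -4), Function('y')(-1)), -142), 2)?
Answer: 19044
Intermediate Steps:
Function('y')(D) = Pow(D, 3)
Pow(Add(Mul(Mul(Function('I')(-5, 2), -4), Function('y')(-1)), -142), 2) = Pow(Add(Mul(Mul(1, -4), Pow(-1, 3)), -142), 2) = Pow(Add(Mul(-4, -1), -142), 2) = Pow(Add(4, -142), 2) = Pow(-138, 2) = 19044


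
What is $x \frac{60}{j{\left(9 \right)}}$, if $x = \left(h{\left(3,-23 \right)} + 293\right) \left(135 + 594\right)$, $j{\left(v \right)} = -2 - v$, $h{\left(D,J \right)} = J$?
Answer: $- \frac{11809800}{11} \approx -1.0736 \cdot 10^{6}$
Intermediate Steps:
$x = 196830$ ($x = \left(-23 + 293\right) \left(135 + 594\right) = 270 \cdot 729 = 196830$)
$x \frac{60}{j{\left(9 \right)}} = 196830 \frac{60}{-2 - 9} = 196830 \frac{60}{-11} = 196830 \cdot 60 \left(- \frac{1}{11}\right) = 196830 \left(- \frac{60}{11}\right) = - \frac{11809800}{11}$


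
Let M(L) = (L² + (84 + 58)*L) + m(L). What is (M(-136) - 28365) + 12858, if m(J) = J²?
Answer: 2173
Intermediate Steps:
M(L) = 2*L² + 142*L (M(L) = (L² + (84 + 58)*L) + L² = (L² + 142*L) + L² = 2*L² + 142*L)
(M(-136) - 28365) + 12858 = (2*(-136)*(71 - 136) - 28365) + 12858 = (2*(-136)*(-65) - 28365) + 12858 = (17680 - 28365) + 12858 = -10685 + 12858 = 2173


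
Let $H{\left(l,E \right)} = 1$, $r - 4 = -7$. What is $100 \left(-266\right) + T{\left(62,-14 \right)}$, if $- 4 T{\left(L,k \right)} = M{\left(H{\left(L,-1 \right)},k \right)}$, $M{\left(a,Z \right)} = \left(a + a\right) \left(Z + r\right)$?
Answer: $- \frac{53183}{2} \approx -26592.0$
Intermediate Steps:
$r = -3$ ($r = 4 - 7 = -3$)
$M{\left(a,Z \right)} = 2 a \left(-3 + Z\right)$ ($M{\left(a,Z \right)} = \left(a + a\right) \left(Z - 3\right) = 2 a \left(-3 + Z\right)$)
$T{\left(L,k \right)} = \frac{3}{2} - \frac{k}{2}$ ($T{\left(L,k \right)} = - \frac{2 \cdot 1 \left(-3 + k\right)}{4} = - \frac{-6 + 2 k}{4} = \frac{3}{2} - \frac{k}{2}$)
$100 \left(-266\right) + T{\left(62,-14 \right)} = 100 \left(-266\right) + \left(\frac{3}{2} - -7\right) = -26600 + \left(\frac{3}{2} + 7\right) = -26600 + \frac{17}{2} = - \frac{53183}{2}$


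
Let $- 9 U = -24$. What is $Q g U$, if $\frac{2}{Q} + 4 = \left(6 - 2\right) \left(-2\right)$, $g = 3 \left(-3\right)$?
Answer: $4$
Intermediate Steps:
$g = -9$
$Q = - \frac{1}{6}$ ($Q = \frac{2}{-4 + \left(6 - 2\right) \left(-2\right)} = \frac{2}{-4 + 4 \left(-2\right)} = \frac{2}{-4 - 8} = \frac{2}{-12} = 2 \left(- \frac{1}{12}\right) = - \frac{1}{6} \approx -0.16667$)
$U = \frac{8}{3}$ ($U = \left(- \frac{1}{9}\right) \left(-24\right) = \frac{8}{3} \approx 2.6667$)
$Q g U = \left(- \frac{1}{6}\right) \left(-9\right) \frac{8}{3} = \frac{3}{2} \cdot \frac{8}{3} = 4$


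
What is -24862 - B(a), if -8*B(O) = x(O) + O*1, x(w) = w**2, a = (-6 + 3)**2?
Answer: -99403/4 ≈ -24851.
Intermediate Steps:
a = 9 (a = (-3)**2 = 9)
B(O) = -O/8 - O**2/8 (B(O) = -(O**2 + O*1)/8 = -(O**2 + O)/8 = -(O + O**2)/8 = -O/8 - O**2/8)
-24862 - B(a) = -24862 - 9*(-1 - 1*9)/8 = -24862 - 9*(-1 - 9)/8 = -24862 - 9*(-10)/8 = -24862 - 1*(-45/4) = -24862 + 45/4 = -99403/4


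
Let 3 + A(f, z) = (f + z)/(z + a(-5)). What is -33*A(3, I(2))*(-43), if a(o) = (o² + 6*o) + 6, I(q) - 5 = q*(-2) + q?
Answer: -4257/2 ≈ -2128.5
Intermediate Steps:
I(q) = 5 - q (I(q) = 5 + (q*(-2) + q) = 5 + (-2*q + q) = 5 - q)
a(o) = 6 + o² + 6*o
A(f, z) = -3 + (f + z)/(1 + z) (A(f, z) = -3 + (f + z)/(z + (6 + (-5)² + 6*(-5))) = -3 + (f + z)/(z + (6 + 25 - 30)) = -3 + (f + z)/(z + 1) = -3 + (f + z)/(1 + z))
-33*A(3, I(2))*(-43) = -33*(-3 + 3 - 2*(5 - 1*2))/(1 + (5 - 1*2))*(-43) = -33*(-3 + 3 - 2*(5 - 2))/(1 + (5 - 2))*(-43) = -33*(-3 + 3 - 2*3)/(1 + 3)*(-43) = -33*(-3 + 3 - 6)/4*(-43) = -33*(-6)/4*(-43) = -33*(-3/2)*(-43) = (99/2)*(-43) = -4257/2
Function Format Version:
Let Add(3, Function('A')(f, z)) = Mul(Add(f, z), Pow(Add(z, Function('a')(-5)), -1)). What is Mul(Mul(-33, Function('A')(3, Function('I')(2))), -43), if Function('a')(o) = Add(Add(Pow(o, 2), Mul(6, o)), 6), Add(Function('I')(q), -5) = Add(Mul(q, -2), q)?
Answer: Rational(-4257, 2) ≈ -2128.5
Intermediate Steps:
Function('I')(q) = Add(5, Mul(-1, q)) (Function('I')(q) = Add(5, Add(Mul(q, -2), q)) = Add(5, Add(Mul(-2, q), q)) = Add(5, Mul(-1, q)))
Function('a')(o) = Add(6, Pow(o, 2), Mul(6, o))
Function('A')(f, z) = Add(-3, Mul(Pow(Add(1, z), -1), Add(f, z))) (Function('A')(f, z) = Add(-3, Mul(Add(f, z), Pow(Add(z, Add(6, Pow(-5, 2), Mul(6, -5))), -1))) = Add(-3, Mul(Add(f, z), Pow(Add(z, Add(6, 25, -30)), -1))) = Add(-3, Mul(Add(f, z), Pow(Add(z, 1), -1))) = Add(-3, Mul(Add(f, z), Pow(Add(1, z), -1))) = Add(-3, Mul(Pow(Add(1, z), -1), Add(f, z))))
Mul(Mul(-33, Function('A')(3, Function('I')(2))), -43) = Mul(Mul(-33, Mul(Pow(Add(1, Add(5, Mul(-1, 2))), -1), Add(-3, 3, Mul(-2, Add(5, Mul(-1, 2)))))), -43) = Mul(Mul(-33, Mul(Pow(Add(1, Add(5, -2)), -1), Add(-3, 3, Mul(-2, Add(5, -2))))), -43) = Mul(Mul(-33, Mul(Pow(Add(1, 3), -1), Add(-3, 3, Mul(-2, 3)))), -43) = Mul(Mul(-33, Mul(Pow(4, -1), Add(-3, 3, -6))), -43) = Mul(Mul(-33, Mul(Rational(1, 4), -6)), -43) = Mul(Mul(-33, Rational(-3, 2)), -43) = Mul(Rational(99, 2), -43) = Rational(-4257, 2)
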